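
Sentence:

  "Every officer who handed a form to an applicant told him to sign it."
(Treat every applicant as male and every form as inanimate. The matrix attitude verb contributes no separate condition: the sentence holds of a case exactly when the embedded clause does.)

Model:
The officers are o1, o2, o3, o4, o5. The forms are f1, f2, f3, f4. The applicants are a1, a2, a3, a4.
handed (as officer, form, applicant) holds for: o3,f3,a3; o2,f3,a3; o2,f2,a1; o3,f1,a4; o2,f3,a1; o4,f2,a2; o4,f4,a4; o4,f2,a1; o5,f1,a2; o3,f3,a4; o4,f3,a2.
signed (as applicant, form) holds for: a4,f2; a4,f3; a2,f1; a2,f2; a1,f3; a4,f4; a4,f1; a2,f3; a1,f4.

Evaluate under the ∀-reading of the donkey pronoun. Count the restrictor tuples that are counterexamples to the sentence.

"him" takes "an applicant" as antecedent and "it" takes "a form"; both are donkey pronouns co-varying with the restrictor.
Strong reading: for every (o,f,a) with handed(o,f,a), signed(a,f).
Restrictor triples: (o2,f2,a1)→signed(a1,f2) ✗  (o2,f3,a1)→signed(a1,f3) ✓  (o2,f3,a3)→signed(a3,f3) ✗  (o3,f1,a4)→signed(a4,f1) ✓  (o3,f3,a3)→signed(a3,f3) ✗  (o3,f3,a4)→signed(a4,f3) ✓  (o4,f2,a1)→signed(a1,f2) ✗  (o4,f2,a2)→signed(a2,f2) ✓  (o4,f3,a2)→signed(a2,f3) ✓  (o4,f4,a4)→signed(a4,f4) ✓  (o5,f1,a2)→signed(a2,f1) ✓
Counterexamples (restrictor triples failing the scope): 4.

4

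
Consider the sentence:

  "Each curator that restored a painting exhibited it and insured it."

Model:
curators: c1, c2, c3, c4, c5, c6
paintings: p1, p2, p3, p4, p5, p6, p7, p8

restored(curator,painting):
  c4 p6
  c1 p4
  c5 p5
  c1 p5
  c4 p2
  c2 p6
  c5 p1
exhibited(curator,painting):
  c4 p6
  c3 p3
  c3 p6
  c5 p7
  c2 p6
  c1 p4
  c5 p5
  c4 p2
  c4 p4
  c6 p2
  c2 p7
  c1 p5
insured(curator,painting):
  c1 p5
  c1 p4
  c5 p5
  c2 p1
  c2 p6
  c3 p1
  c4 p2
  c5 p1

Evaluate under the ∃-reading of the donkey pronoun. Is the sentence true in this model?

True

"it" takes "a painting" as antecedent — a donkey pronoun bound across the clause boundary.
Weak reading: every curator c with some restored-painting has at least one restored-painting p such that exhibited(c,p) ∧ insured(c,p).
Per curator: c1:✓  c2:✓  c4:✓  c5:✓
Every curator in the restrictor has a witness.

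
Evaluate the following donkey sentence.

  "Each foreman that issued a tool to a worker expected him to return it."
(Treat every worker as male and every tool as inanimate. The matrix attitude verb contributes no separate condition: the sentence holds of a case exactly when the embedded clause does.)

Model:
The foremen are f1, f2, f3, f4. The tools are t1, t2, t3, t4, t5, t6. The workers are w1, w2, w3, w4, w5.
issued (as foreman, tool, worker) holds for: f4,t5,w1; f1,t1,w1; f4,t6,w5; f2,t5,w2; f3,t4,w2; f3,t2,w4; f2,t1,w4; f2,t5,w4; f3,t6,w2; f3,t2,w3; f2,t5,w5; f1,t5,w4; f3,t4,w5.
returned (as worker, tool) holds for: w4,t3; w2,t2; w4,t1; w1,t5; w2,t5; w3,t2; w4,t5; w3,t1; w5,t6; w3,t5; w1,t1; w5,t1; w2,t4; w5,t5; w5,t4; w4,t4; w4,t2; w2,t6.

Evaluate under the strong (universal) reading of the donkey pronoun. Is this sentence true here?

"him" takes "a worker" as antecedent and "it" takes "a tool"; both are donkey pronouns co-varying with the restrictor.
Strong reading: for every (f,t,w) with issued(f,t,w), returned(w,t).
Restrictor triples: (f1,t1,w1)→returned(w1,t1) ✓  (f1,t5,w4)→returned(w4,t5) ✓  (f2,t1,w4)→returned(w4,t1) ✓  (f2,t5,w2)→returned(w2,t5) ✓  (f2,t5,w4)→returned(w4,t5) ✓  (f2,t5,w5)→returned(w5,t5) ✓  (f3,t2,w3)→returned(w3,t2) ✓  (f3,t2,w4)→returned(w4,t2) ✓  (f3,t4,w2)→returned(w2,t4) ✓  (f3,t4,w5)→returned(w5,t4) ✓  (f3,t6,w2)→returned(w2,t6) ✓  (f4,t5,w1)→returned(w1,t5) ✓  (f4,t6,w5)→returned(w5,t6) ✓
Every restrictor triple satisfies the scope.

True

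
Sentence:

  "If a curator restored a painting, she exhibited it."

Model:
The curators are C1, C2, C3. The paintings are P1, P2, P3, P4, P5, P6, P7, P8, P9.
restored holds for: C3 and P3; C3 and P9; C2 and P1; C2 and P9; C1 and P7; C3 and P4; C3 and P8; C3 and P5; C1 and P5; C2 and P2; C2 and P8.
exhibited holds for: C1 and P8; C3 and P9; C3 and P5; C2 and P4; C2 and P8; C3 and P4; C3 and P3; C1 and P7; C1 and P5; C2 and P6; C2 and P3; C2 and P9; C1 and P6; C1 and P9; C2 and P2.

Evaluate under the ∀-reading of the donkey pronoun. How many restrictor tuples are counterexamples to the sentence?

"it" takes "a painting" as antecedent — a donkey pronoun bound across the clause boundary.
Strong reading: for every (c,p) with restored(c,p), exhibited(c,p).
Restrictor pairs: (C1,P5) ✓  (C1,P7) ✓  (C2,P1) ✗  (C2,P2) ✓  (C2,P8) ✓  (C2,P9) ✓  (C3,P3) ✓  (C3,P4) ✓  (C3,P5) ✓  (C3,P8) ✗  (C3,P9) ✓
Counterexamples (restrictor pairs failing the scope): 2.

2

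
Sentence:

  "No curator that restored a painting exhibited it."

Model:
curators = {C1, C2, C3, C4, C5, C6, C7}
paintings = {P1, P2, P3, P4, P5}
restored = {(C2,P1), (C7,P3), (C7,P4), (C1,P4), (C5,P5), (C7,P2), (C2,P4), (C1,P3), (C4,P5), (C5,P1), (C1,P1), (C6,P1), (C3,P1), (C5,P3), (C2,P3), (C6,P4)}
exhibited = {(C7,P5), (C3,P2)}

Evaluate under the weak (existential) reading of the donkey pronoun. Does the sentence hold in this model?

True

"it" takes "a painting" as antecedent — a donkey pronoun bound across the clause boundary.
Truth condition: for no (c,p) with restored(c,p) does exhibited(c,p) hold.
Restrictor pairs — does the scope hold? (C1,P1):fails  (C1,P3):fails  (C1,P4):fails  (C2,P1):fails  (C2,P3):fails  (C2,P4):fails  (C3,P1):fails  (C4,P5):fails  (C5,P1):fails  (C5,P3):fails  (C5,P5):fails  (C6,P1):fails  (C6,P4):fails  (C7,P2):fails  (C7,P3):fails  (C7,P4):fails
Scope holds for no restrictor pair, so the sentence is true.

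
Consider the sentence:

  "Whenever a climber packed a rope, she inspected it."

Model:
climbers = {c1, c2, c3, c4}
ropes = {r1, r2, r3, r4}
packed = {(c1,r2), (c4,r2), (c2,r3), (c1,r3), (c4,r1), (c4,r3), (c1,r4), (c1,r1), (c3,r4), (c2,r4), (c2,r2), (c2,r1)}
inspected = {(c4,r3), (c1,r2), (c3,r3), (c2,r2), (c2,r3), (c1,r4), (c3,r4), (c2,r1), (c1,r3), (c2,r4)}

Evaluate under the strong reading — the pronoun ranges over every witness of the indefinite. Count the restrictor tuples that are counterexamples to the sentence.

"it" takes "a rope" as antecedent — a donkey pronoun bound across the clause boundary.
Strong reading: for every (c,r) with packed(c,r), inspected(c,r).
Restrictor pairs: (c1,r1) ✗  (c1,r2) ✓  (c1,r3) ✓  (c1,r4) ✓  (c2,r1) ✓  (c2,r2) ✓  (c2,r3) ✓  (c2,r4) ✓  (c3,r4) ✓  (c4,r1) ✗  (c4,r2) ✗  (c4,r3) ✓
Counterexamples (restrictor pairs failing the scope): 3.

3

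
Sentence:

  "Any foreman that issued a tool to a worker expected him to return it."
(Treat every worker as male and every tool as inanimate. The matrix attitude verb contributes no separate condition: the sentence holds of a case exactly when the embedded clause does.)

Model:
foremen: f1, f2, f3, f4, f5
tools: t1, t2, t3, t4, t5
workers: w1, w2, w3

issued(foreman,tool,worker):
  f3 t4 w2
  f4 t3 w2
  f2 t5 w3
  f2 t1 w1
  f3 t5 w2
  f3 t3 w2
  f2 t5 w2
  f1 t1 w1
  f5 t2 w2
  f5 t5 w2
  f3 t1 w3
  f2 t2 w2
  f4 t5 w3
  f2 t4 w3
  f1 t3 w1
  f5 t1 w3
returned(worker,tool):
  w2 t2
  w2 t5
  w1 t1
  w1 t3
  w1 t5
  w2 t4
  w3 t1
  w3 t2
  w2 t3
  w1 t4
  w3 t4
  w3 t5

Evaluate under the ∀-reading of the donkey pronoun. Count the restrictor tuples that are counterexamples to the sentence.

0

"him" takes "a worker" as antecedent and "it" takes "a tool"; both are donkey pronouns co-varying with the restrictor.
Strong reading: for every (f,t,w) with issued(f,t,w), returned(w,t).
Restrictor triples: (f1,t1,w1)→returned(w1,t1) ✓  (f1,t3,w1)→returned(w1,t3) ✓  (f2,t1,w1)→returned(w1,t1) ✓  (f2,t2,w2)→returned(w2,t2) ✓  (f2,t4,w3)→returned(w3,t4) ✓  (f2,t5,w2)→returned(w2,t5) ✓  (f2,t5,w3)→returned(w3,t5) ✓  (f3,t1,w3)→returned(w3,t1) ✓  (f3,t3,w2)→returned(w2,t3) ✓  (f3,t4,w2)→returned(w2,t4) ✓  (f3,t5,w2)→returned(w2,t5) ✓  (f4,t3,w2)→returned(w2,t3) ✓  (f4,t5,w3)→returned(w3,t5) ✓  (f5,t1,w3)→returned(w3,t1) ✓  (f5,t2,w2)→returned(w2,t2) ✓  (f5,t5,w2)→returned(w2,t5) ✓
Counterexamples (restrictor triples failing the scope): 0.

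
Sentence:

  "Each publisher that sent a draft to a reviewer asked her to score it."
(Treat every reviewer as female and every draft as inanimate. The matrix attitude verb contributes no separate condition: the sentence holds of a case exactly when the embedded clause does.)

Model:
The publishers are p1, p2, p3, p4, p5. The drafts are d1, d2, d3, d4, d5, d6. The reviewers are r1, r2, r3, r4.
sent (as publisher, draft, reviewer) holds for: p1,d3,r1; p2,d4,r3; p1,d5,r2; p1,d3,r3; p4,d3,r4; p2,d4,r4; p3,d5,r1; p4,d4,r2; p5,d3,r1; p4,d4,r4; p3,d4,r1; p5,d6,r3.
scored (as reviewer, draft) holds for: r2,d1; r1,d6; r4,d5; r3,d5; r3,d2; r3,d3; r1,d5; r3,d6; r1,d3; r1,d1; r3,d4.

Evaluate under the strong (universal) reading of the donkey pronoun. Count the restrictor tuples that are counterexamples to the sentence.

"her" takes "a reviewer" as antecedent and "it" takes "a draft"; both are donkey pronouns co-varying with the restrictor.
Strong reading: for every (p,d,r) with sent(p,d,r), scored(r,d).
Restrictor triples: (p1,d3,r1)→scored(r1,d3) ✓  (p1,d3,r3)→scored(r3,d3) ✓  (p1,d5,r2)→scored(r2,d5) ✗  (p2,d4,r3)→scored(r3,d4) ✓  (p2,d4,r4)→scored(r4,d4) ✗  (p3,d4,r1)→scored(r1,d4) ✗  (p3,d5,r1)→scored(r1,d5) ✓  (p4,d3,r4)→scored(r4,d3) ✗  (p4,d4,r2)→scored(r2,d4) ✗  (p4,d4,r4)→scored(r4,d4) ✗  (p5,d3,r1)→scored(r1,d3) ✓  (p5,d6,r3)→scored(r3,d6) ✓
Counterexamples (restrictor triples failing the scope): 6.

6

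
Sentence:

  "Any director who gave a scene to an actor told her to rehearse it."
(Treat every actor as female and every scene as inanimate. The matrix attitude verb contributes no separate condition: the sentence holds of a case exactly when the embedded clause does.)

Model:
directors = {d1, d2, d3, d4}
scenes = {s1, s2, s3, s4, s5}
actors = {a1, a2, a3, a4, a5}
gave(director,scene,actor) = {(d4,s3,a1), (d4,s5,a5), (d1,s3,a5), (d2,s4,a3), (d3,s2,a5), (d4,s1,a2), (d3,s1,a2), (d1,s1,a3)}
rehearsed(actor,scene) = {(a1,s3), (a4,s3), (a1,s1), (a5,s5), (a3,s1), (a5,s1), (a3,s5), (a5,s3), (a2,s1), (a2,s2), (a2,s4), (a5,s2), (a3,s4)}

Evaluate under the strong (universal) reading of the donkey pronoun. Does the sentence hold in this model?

True

"her" takes "an actor" as antecedent and "it" takes "a scene"; both are donkey pronouns co-varying with the restrictor.
Strong reading: for every (d,s,a) with gave(d,s,a), rehearsed(a,s).
Restrictor triples: (d1,s1,a3)→rehearsed(a3,s1) ✓  (d1,s3,a5)→rehearsed(a5,s3) ✓  (d2,s4,a3)→rehearsed(a3,s4) ✓  (d3,s1,a2)→rehearsed(a2,s1) ✓  (d3,s2,a5)→rehearsed(a5,s2) ✓  (d4,s1,a2)→rehearsed(a2,s1) ✓  (d4,s3,a1)→rehearsed(a1,s3) ✓  (d4,s5,a5)→rehearsed(a5,s5) ✓
Every restrictor triple satisfies the scope.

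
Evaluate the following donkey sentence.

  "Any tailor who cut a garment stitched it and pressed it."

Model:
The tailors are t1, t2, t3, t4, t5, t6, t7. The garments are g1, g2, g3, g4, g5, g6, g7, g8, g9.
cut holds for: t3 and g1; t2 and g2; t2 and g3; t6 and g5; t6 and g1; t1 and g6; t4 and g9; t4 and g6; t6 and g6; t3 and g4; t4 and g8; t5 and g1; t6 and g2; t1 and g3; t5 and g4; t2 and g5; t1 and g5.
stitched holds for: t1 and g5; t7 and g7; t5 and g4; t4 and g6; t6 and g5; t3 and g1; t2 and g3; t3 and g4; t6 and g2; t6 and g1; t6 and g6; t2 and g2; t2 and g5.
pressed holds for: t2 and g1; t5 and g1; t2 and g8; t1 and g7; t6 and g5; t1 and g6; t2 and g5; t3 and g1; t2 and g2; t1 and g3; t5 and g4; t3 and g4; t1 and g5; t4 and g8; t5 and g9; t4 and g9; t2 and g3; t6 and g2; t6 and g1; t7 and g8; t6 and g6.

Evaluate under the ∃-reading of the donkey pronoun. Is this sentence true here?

False

"it" takes "a garment" as antecedent — a donkey pronoun bound across the clause boundary.
Weak reading: every tailor t with some cut-garment has at least one cut-garment g such that stitched(t,g) ∧ pressed(t,g).
Per tailor: t1:✓  t2:✓  t3:✓  t4:✗  t5:✓  t6:✓
t4 has no witness among its cut-garments.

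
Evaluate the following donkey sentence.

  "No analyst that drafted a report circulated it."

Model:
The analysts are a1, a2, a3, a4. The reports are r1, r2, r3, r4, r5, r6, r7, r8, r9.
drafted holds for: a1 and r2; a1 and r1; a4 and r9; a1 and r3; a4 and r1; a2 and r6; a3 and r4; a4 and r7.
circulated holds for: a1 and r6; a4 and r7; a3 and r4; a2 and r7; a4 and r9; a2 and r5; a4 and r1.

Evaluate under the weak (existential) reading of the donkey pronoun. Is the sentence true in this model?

"it" takes "a report" as antecedent — a donkey pronoun bound across the clause boundary.
Truth condition: for no (a,r) with drafted(a,r) does circulated(a,r) hold.
Restrictor pairs — does the scope hold? (a1,r1):fails  (a1,r2):fails  (a1,r3):fails  (a2,r6):fails  (a3,r4):holds  (a4,r1):holds  (a4,r7):holds  (a4,r9):holds
Scope holds for 4 pair(s), so the sentence is false.

False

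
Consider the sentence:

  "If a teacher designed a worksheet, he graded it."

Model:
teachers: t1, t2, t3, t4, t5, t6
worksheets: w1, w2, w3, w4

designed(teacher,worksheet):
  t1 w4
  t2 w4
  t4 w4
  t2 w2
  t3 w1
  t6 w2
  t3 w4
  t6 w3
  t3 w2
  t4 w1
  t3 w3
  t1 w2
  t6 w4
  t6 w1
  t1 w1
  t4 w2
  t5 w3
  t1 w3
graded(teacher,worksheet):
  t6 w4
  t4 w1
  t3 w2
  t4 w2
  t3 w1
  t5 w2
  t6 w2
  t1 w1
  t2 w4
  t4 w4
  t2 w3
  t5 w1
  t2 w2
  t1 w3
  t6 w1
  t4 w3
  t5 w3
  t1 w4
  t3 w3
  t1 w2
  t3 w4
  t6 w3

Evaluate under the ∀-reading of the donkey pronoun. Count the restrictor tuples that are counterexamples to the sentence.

0

"it" takes "a worksheet" as antecedent — a donkey pronoun bound across the clause boundary.
Strong reading: for every (t,w) with designed(t,w), graded(t,w).
Restrictor pairs: (t1,w1) ✓  (t1,w2) ✓  (t1,w3) ✓  (t1,w4) ✓  (t2,w2) ✓  (t2,w4) ✓  (t3,w1) ✓  (t3,w2) ✓  (t3,w3) ✓  (t3,w4) ✓  (t4,w1) ✓  (t4,w2) ✓  (t4,w4) ✓  (t5,w3) ✓  (t6,w1) ✓  (t6,w2) ✓  (t6,w3) ✓  (t6,w4) ✓
Counterexamples (restrictor pairs failing the scope): 0.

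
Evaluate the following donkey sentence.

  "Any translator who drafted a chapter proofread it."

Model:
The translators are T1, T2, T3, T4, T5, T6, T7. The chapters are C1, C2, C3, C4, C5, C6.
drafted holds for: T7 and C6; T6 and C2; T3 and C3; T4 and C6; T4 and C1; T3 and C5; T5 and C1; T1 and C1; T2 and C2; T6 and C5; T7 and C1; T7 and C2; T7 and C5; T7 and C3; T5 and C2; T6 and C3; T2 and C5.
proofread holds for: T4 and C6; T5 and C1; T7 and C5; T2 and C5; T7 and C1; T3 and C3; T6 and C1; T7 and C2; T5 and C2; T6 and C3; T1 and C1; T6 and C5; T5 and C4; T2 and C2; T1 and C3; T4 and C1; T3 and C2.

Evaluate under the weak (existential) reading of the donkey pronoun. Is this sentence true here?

True

"it" takes "a chapter" as antecedent — a donkey pronoun bound across the clause boundary.
Weak reading: every translator t with some drafted-chapter has at least one drafted-chapter c such that proofread(t,c).
Per translator: T1:✓  T2:✓  T3:✓  T4:✓  T5:✓  T6:✓  T7:✓
Every translator in the restrictor has a witness.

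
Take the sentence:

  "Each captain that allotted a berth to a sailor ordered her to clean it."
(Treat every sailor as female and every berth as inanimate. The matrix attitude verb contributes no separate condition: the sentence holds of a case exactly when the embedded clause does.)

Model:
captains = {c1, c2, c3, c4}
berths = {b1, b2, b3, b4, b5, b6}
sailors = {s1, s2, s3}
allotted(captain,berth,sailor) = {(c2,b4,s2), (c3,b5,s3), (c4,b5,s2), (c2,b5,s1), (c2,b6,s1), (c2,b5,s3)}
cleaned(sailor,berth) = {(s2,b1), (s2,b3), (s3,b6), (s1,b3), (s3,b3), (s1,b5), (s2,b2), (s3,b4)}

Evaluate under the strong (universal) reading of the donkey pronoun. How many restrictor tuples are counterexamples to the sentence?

"her" takes "a sailor" as antecedent and "it" takes "a berth"; both are donkey pronouns co-varying with the restrictor.
Strong reading: for every (c,b,s) with allotted(c,b,s), cleaned(s,b).
Restrictor triples: (c2,b4,s2)→cleaned(s2,b4) ✗  (c2,b5,s1)→cleaned(s1,b5) ✓  (c2,b5,s3)→cleaned(s3,b5) ✗  (c2,b6,s1)→cleaned(s1,b6) ✗  (c3,b5,s3)→cleaned(s3,b5) ✗  (c4,b5,s2)→cleaned(s2,b5) ✗
Counterexamples (restrictor triples failing the scope): 5.

5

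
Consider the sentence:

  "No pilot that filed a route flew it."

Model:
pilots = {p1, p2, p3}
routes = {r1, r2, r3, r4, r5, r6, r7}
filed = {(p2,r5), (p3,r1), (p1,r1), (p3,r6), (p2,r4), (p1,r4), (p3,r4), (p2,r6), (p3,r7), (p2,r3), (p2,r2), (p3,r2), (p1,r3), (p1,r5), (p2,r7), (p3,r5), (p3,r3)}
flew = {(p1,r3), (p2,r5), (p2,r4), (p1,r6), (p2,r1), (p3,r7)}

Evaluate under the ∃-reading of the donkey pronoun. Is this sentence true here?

False

"it" takes "a route" as antecedent — a donkey pronoun bound across the clause boundary.
Truth condition: for no (p,r) with filed(p,r) does flew(p,r) hold.
Restrictor pairs — does the scope hold? (p1,r1):fails  (p1,r3):holds  (p1,r4):fails  (p1,r5):fails  (p2,r2):fails  (p2,r3):fails  (p2,r4):holds  (p2,r5):holds  (p2,r6):fails  (p2,r7):fails  (p3,r1):fails  (p3,r2):fails  (p3,r3):fails  (p3,r4):fails  (p3,r5):fails  (p3,r6):fails  (p3,r7):holds
Scope holds for 4 pair(s), so the sentence is false.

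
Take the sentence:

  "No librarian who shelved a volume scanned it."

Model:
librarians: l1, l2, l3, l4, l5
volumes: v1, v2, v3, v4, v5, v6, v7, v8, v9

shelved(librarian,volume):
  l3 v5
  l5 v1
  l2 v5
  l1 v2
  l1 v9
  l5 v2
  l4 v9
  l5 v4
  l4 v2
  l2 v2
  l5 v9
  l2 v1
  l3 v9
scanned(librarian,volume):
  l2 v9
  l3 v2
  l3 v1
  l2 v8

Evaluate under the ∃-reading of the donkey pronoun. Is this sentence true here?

"it" takes "a volume" as antecedent — a donkey pronoun bound across the clause boundary.
Truth condition: for no (l,v) with shelved(l,v) does scanned(l,v) hold.
Restrictor pairs — does the scope hold? (l1,v2):fails  (l1,v9):fails  (l2,v1):fails  (l2,v2):fails  (l2,v5):fails  (l3,v5):fails  (l3,v9):fails  (l4,v2):fails  (l4,v9):fails  (l5,v1):fails  (l5,v2):fails  (l5,v4):fails  (l5,v9):fails
Scope holds for no restrictor pair, so the sentence is true.

True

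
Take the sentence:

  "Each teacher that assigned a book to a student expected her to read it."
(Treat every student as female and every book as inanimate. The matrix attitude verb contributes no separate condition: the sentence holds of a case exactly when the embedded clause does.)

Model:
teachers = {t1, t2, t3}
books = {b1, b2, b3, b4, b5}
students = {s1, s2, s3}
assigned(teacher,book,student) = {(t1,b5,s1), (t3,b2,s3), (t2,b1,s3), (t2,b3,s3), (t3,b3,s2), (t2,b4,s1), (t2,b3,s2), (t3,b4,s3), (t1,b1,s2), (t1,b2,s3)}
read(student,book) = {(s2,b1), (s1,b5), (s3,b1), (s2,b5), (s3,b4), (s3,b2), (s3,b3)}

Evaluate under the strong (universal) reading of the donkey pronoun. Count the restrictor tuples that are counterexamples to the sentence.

3

"her" takes "a student" as antecedent and "it" takes "a book"; both are donkey pronouns co-varying with the restrictor.
Strong reading: for every (t,b,s) with assigned(t,b,s), read(s,b).
Restrictor triples: (t1,b1,s2)→read(s2,b1) ✓  (t1,b2,s3)→read(s3,b2) ✓  (t1,b5,s1)→read(s1,b5) ✓  (t2,b1,s3)→read(s3,b1) ✓  (t2,b3,s2)→read(s2,b3) ✗  (t2,b3,s3)→read(s3,b3) ✓  (t2,b4,s1)→read(s1,b4) ✗  (t3,b2,s3)→read(s3,b2) ✓  (t3,b3,s2)→read(s2,b3) ✗  (t3,b4,s3)→read(s3,b4) ✓
Counterexamples (restrictor triples failing the scope): 3.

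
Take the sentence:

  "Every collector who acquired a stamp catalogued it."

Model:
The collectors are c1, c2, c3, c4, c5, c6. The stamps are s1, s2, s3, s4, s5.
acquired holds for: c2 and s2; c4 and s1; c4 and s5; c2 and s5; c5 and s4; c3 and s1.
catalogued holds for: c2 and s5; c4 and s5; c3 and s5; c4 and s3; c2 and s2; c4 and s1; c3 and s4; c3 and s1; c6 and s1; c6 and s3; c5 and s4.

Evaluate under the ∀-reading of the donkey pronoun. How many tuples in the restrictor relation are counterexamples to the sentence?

0

"it" takes "a stamp" as antecedent — a donkey pronoun bound across the clause boundary.
Strong reading: for every (c,s) with acquired(c,s), catalogued(c,s).
Restrictor pairs: (c2,s2) ✓  (c2,s5) ✓  (c3,s1) ✓  (c4,s1) ✓  (c4,s5) ✓  (c5,s4) ✓
Counterexamples (restrictor pairs failing the scope): 0.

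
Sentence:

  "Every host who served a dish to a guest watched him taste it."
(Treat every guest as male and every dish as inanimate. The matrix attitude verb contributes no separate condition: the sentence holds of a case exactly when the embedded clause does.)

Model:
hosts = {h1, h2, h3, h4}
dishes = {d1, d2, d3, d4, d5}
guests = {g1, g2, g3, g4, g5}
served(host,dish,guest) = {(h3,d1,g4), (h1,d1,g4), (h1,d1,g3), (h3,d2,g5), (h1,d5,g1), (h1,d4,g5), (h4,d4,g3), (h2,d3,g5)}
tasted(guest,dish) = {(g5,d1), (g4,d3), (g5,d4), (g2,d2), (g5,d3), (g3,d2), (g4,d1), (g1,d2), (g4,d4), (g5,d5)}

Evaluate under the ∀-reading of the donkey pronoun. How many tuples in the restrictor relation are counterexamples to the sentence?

"him" takes "a guest" as antecedent and "it" takes "a dish"; both are donkey pronouns co-varying with the restrictor.
Strong reading: for every (h,d,g) with served(h,d,g), tasted(g,d).
Restrictor triples: (h1,d1,g3)→tasted(g3,d1) ✗  (h1,d1,g4)→tasted(g4,d1) ✓  (h1,d4,g5)→tasted(g5,d4) ✓  (h1,d5,g1)→tasted(g1,d5) ✗  (h2,d3,g5)→tasted(g5,d3) ✓  (h3,d1,g4)→tasted(g4,d1) ✓  (h3,d2,g5)→tasted(g5,d2) ✗  (h4,d4,g3)→tasted(g3,d4) ✗
Counterexamples (restrictor triples failing the scope): 4.

4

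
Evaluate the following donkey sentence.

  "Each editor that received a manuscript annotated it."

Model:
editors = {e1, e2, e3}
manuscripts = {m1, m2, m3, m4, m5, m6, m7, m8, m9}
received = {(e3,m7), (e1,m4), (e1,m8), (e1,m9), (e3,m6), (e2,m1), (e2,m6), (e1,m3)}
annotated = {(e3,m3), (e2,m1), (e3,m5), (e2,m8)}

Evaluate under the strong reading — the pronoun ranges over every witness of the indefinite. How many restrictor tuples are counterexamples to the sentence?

7

"it" takes "a manuscript" as antecedent — a donkey pronoun bound across the clause boundary.
Strong reading: for every (e,m) with received(e,m), annotated(e,m).
Restrictor pairs: (e1,m3) ✗  (e1,m4) ✗  (e1,m8) ✗  (e1,m9) ✗  (e2,m1) ✓  (e2,m6) ✗  (e3,m6) ✗  (e3,m7) ✗
Counterexamples (restrictor pairs failing the scope): 7.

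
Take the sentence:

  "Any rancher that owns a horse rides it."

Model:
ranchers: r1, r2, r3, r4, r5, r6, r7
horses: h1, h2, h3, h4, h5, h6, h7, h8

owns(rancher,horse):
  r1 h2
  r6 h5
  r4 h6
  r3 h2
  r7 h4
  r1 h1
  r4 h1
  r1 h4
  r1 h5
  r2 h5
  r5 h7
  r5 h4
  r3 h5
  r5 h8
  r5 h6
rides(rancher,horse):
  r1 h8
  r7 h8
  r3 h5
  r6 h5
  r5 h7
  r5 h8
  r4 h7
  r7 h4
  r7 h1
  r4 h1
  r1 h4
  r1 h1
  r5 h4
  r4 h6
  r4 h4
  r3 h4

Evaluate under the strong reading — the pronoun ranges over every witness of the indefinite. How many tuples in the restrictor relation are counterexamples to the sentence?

"it" takes "a horse" as antecedent — a donkey pronoun bound across the clause boundary.
Strong reading: for every (r,h) with owns(r,h), rides(r,h).
Restrictor pairs: (r1,h1) ✓  (r1,h2) ✗  (r1,h4) ✓  (r1,h5) ✗  (r2,h5) ✗  (r3,h2) ✗  (r3,h5) ✓  (r4,h1) ✓  (r4,h6) ✓  (r5,h4) ✓  (r5,h6) ✗  (r5,h7) ✓  (r5,h8) ✓  (r6,h5) ✓  (r7,h4) ✓
Counterexamples (restrictor pairs failing the scope): 5.

5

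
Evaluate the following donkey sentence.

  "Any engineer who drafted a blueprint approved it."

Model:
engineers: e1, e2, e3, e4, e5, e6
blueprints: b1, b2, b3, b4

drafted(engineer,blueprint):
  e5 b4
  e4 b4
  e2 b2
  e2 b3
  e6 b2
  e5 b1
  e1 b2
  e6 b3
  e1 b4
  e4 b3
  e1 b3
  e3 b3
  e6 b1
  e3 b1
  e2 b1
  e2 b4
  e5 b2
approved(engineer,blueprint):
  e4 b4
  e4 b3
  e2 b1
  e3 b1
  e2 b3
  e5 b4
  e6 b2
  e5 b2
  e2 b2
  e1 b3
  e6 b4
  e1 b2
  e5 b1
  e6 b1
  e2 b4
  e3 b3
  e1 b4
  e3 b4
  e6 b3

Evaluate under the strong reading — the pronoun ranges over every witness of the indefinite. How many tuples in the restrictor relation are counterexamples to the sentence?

0

"it" takes "a blueprint" as antecedent — a donkey pronoun bound across the clause boundary.
Strong reading: for every (e,b) with drafted(e,b), approved(e,b).
Restrictor pairs: (e1,b2) ✓  (e1,b3) ✓  (e1,b4) ✓  (e2,b1) ✓  (e2,b2) ✓  (e2,b3) ✓  (e2,b4) ✓  (e3,b1) ✓  (e3,b3) ✓  (e4,b3) ✓  (e4,b4) ✓  (e5,b1) ✓  (e5,b2) ✓  (e5,b4) ✓  (e6,b1) ✓  (e6,b2) ✓  (e6,b3) ✓
Counterexamples (restrictor pairs failing the scope): 0.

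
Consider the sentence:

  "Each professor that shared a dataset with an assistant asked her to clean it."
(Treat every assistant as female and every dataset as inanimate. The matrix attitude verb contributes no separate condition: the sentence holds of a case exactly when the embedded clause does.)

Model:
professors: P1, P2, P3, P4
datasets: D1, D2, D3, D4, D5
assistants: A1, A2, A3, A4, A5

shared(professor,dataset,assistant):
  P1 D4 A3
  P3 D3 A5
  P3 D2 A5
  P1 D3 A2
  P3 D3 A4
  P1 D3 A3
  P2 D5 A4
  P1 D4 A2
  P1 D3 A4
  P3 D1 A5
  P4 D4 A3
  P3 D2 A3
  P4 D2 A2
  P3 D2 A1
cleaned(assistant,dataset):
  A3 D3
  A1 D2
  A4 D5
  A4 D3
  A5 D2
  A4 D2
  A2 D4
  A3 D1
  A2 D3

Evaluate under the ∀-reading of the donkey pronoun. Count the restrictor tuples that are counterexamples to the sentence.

6

"her" takes "an assistant" as antecedent and "it" takes "a dataset"; both are donkey pronouns co-varying with the restrictor.
Strong reading: for every (p,d,a) with shared(p,d,a), cleaned(a,d).
Restrictor triples: (P1,D3,A2)→cleaned(A2,D3) ✓  (P1,D3,A3)→cleaned(A3,D3) ✓  (P1,D3,A4)→cleaned(A4,D3) ✓  (P1,D4,A2)→cleaned(A2,D4) ✓  (P1,D4,A3)→cleaned(A3,D4) ✗  (P2,D5,A4)→cleaned(A4,D5) ✓  (P3,D1,A5)→cleaned(A5,D1) ✗  (P3,D2,A1)→cleaned(A1,D2) ✓  (P3,D2,A3)→cleaned(A3,D2) ✗  (P3,D2,A5)→cleaned(A5,D2) ✓  (P3,D3,A4)→cleaned(A4,D3) ✓  (P3,D3,A5)→cleaned(A5,D3) ✗  (P4,D2,A2)→cleaned(A2,D2) ✗  (P4,D4,A3)→cleaned(A3,D4) ✗
Counterexamples (restrictor triples failing the scope): 6.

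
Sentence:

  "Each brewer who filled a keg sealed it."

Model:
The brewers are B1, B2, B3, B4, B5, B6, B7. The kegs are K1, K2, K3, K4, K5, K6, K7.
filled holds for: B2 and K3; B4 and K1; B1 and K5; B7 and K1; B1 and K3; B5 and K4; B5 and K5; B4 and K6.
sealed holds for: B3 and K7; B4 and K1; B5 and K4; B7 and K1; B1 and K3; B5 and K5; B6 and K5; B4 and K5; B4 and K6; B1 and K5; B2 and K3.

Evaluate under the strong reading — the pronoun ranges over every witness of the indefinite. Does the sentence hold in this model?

True

"it" takes "a keg" as antecedent — a donkey pronoun bound across the clause boundary.
Strong reading: for every (b,k) with filled(b,k), sealed(b,k).
Restrictor pairs: (B1,K3) ✓  (B1,K5) ✓  (B2,K3) ✓  (B4,K1) ✓  (B4,K6) ✓  (B5,K4) ✓  (B5,K5) ✓  (B7,K1) ✓
Every restrictor pair satisfies the scope.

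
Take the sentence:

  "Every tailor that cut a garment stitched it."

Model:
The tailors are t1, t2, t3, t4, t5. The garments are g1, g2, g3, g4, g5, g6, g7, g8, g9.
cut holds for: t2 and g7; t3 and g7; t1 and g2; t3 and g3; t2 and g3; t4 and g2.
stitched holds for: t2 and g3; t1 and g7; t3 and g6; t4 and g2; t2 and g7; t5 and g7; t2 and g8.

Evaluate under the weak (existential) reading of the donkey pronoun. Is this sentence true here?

"it" takes "a garment" as antecedent — a donkey pronoun bound across the clause boundary.
Weak reading: every tailor t with some cut-garment has at least one cut-garment g such that stitched(t,g).
Per tailor: t1:✗  t2:✓  t3:✗  t4:✓
t1 has no witness among its cut-garments.

False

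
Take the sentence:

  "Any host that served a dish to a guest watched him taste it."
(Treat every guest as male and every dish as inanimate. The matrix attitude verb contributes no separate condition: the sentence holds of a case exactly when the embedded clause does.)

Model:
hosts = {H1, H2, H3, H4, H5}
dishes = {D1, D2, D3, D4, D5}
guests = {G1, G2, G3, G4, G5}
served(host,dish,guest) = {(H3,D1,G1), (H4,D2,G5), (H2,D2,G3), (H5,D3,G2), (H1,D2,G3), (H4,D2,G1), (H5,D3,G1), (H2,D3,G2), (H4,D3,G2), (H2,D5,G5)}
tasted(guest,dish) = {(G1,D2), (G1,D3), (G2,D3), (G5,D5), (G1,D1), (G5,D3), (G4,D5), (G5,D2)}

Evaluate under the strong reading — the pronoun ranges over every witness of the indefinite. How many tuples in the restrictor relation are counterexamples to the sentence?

2

"him" takes "a guest" as antecedent and "it" takes "a dish"; both are donkey pronouns co-varying with the restrictor.
Strong reading: for every (h,d,g) with served(h,d,g), tasted(g,d).
Restrictor triples: (H1,D2,G3)→tasted(G3,D2) ✗  (H2,D2,G3)→tasted(G3,D2) ✗  (H2,D3,G2)→tasted(G2,D3) ✓  (H2,D5,G5)→tasted(G5,D5) ✓  (H3,D1,G1)→tasted(G1,D1) ✓  (H4,D2,G1)→tasted(G1,D2) ✓  (H4,D2,G5)→tasted(G5,D2) ✓  (H4,D3,G2)→tasted(G2,D3) ✓  (H5,D3,G1)→tasted(G1,D3) ✓  (H5,D3,G2)→tasted(G2,D3) ✓
Counterexamples (restrictor triples failing the scope): 2.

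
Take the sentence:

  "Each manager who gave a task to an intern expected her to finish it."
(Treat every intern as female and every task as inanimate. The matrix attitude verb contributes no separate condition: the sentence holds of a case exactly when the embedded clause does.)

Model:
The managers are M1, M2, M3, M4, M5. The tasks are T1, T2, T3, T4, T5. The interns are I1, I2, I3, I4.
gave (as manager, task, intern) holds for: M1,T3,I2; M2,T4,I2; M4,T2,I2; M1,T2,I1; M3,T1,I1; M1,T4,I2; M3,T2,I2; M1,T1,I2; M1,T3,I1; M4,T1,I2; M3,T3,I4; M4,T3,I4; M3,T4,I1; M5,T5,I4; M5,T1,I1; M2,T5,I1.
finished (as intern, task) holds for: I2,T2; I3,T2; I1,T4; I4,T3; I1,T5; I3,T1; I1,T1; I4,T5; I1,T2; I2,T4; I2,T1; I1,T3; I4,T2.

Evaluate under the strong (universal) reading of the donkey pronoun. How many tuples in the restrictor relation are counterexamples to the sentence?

"her" takes "an intern" as antecedent and "it" takes "a task"; both are donkey pronouns co-varying with the restrictor.
Strong reading: for every (m,t,i) with gave(m,t,i), finished(i,t).
Restrictor triples: (M1,T1,I2)→finished(I2,T1) ✓  (M1,T2,I1)→finished(I1,T2) ✓  (M1,T3,I1)→finished(I1,T3) ✓  (M1,T3,I2)→finished(I2,T3) ✗  (M1,T4,I2)→finished(I2,T4) ✓  (M2,T4,I2)→finished(I2,T4) ✓  (M2,T5,I1)→finished(I1,T5) ✓  (M3,T1,I1)→finished(I1,T1) ✓  (M3,T2,I2)→finished(I2,T2) ✓  (M3,T3,I4)→finished(I4,T3) ✓  (M3,T4,I1)→finished(I1,T4) ✓  (M4,T1,I2)→finished(I2,T1) ✓  (M4,T2,I2)→finished(I2,T2) ✓  (M4,T3,I4)→finished(I4,T3) ✓  (M5,T1,I1)→finished(I1,T1) ✓  (M5,T5,I4)→finished(I4,T5) ✓
Counterexamples (restrictor triples failing the scope): 1.

1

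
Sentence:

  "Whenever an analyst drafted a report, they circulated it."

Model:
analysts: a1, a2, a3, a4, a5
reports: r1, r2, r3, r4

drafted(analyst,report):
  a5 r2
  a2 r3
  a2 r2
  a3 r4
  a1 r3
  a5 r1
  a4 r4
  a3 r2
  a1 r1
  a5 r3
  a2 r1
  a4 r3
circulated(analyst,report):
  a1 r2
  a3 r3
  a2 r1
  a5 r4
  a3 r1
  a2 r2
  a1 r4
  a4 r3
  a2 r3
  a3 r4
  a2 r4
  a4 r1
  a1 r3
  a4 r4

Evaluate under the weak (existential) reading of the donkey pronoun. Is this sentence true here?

"it" takes "a report" as antecedent — a donkey pronoun bound across the clause boundary.
Weak reading: every analyst a with some drafted-report has at least one drafted-report r such that circulated(a,r).
Per analyst: a1:✓  a2:✓  a3:✓  a4:✓  a5:✗
a5 has no witness among its drafted-reports.

False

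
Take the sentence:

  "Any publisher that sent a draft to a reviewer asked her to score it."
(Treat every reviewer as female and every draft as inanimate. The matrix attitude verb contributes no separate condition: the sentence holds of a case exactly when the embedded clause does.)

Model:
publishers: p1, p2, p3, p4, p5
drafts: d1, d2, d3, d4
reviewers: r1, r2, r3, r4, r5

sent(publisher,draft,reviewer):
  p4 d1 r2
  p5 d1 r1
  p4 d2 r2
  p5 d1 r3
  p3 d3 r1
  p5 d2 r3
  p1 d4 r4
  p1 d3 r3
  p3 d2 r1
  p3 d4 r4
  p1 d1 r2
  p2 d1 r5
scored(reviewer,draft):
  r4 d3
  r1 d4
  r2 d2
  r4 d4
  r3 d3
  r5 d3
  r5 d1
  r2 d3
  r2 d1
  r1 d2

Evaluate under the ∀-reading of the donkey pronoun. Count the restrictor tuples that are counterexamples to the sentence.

4

"her" takes "a reviewer" as antecedent and "it" takes "a draft"; both are donkey pronouns co-varying with the restrictor.
Strong reading: for every (p,d,r) with sent(p,d,r), scored(r,d).
Restrictor triples: (p1,d1,r2)→scored(r2,d1) ✓  (p1,d3,r3)→scored(r3,d3) ✓  (p1,d4,r4)→scored(r4,d4) ✓  (p2,d1,r5)→scored(r5,d1) ✓  (p3,d2,r1)→scored(r1,d2) ✓  (p3,d3,r1)→scored(r1,d3) ✗  (p3,d4,r4)→scored(r4,d4) ✓  (p4,d1,r2)→scored(r2,d1) ✓  (p4,d2,r2)→scored(r2,d2) ✓  (p5,d1,r1)→scored(r1,d1) ✗  (p5,d1,r3)→scored(r3,d1) ✗  (p5,d2,r3)→scored(r3,d2) ✗
Counterexamples (restrictor triples failing the scope): 4.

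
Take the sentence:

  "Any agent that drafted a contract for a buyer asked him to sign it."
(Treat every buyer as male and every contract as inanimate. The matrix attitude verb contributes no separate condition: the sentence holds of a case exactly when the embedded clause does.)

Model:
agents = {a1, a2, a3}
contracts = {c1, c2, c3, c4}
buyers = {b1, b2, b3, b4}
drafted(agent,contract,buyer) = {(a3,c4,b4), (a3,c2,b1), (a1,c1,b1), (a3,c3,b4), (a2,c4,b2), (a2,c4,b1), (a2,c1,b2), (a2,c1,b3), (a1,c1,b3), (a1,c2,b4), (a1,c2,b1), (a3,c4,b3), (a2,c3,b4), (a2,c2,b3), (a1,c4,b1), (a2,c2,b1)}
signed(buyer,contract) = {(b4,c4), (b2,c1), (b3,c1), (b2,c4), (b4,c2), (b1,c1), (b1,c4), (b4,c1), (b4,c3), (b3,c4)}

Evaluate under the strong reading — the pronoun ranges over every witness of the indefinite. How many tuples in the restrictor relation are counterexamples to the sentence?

4

"him" takes "a buyer" as antecedent and "it" takes "a contract"; both are donkey pronouns co-varying with the restrictor.
Strong reading: for every (a,c,b) with drafted(a,c,b), signed(b,c).
Restrictor triples: (a1,c1,b1)→signed(b1,c1) ✓  (a1,c1,b3)→signed(b3,c1) ✓  (a1,c2,b1)→signed(b1,c2) ✗  (a1,c2,b4)→signed(b4,c2) ✓  (a1,c4,b1)→signed(b1,c4) ✓  (a2,c1,b2)→signed(b2,c1) ✓  (a2,c1,b3)→signed(b3,c1) ✓  (a2,c2,b1)→signed(b1,c2) ✗  (a2,c2,b3)→signed(b3,c2) ✗  (a2,c3,b4)→signed(b4,c3) ✓  (a2,c4,b1)→signed(b1,c4) ✓  (a2,c4,b2)→signed(b2,c4) ✓  (a3,c2,b1)→signed(b1,c2) ✗  (a3,c3,b4)→signed(b4,c3) ✓  (a3,c4,b3)→signed(b3,c4) ✓  (a3,c4,b4)→signed(b4,c4) ✓
Counterexamples (restrictor triples failing the scope): 4.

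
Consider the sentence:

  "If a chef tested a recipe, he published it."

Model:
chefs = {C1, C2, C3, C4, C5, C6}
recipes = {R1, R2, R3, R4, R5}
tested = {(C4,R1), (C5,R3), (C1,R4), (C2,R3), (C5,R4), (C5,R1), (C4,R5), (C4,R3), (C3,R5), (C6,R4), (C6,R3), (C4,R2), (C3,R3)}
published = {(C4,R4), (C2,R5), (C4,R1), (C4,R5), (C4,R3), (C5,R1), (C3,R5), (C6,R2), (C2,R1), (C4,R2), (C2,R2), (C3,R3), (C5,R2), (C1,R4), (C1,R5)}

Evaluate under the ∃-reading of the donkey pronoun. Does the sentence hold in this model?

"it" takes "a recipe" as antecedent — a donkey pronoun bound across the clause boundary.
Weak reading: every chef c with some tested-recipe has at least one tested-recipe r such that published(c,r).
Per chef: C1:✓  C2:✗  C3:✓  C4:✓  C5:✓  C6:✗
C2 has no witness among its tested-recipes.

False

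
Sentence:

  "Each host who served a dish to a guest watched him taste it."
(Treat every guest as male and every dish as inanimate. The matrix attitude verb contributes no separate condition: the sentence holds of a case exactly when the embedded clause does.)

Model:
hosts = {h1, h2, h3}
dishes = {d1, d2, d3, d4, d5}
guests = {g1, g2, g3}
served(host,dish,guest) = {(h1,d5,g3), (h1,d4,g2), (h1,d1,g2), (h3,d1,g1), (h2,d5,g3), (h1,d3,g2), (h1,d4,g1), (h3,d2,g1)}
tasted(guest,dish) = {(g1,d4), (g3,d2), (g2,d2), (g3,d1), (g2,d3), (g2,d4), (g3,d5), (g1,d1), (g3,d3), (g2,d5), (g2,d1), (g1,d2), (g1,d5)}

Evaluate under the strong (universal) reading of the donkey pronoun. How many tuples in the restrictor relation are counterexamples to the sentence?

0

"him" takes "a guest" as antecedent and "it" takes "a dish"; both are donkey pronouns co-varying with the restrictor.
Strong reading: for every (h,d,g) with served(h,d,g), tasted(g,d).
Restrictor triples: (h1,d1,g2)→tasted(g2,d1) ✓  (h1,d3,g2)→tasted(g2,d3) ✓  (h1,d4,g1)→tasted(g1,d4) ✓  (h1,d4,g2)→tasted(g2,d4) ✓  (h1,d5,g3)→tasted(g3,d5) ✓  (h2,d5,g3)→tasted(g3,d5) ✓  (h3,d1,g1)→tasted(g1,d1) ✓  (h3,d2,g1)→tasted(g1,d2) ✓
Counterexamples (restrictor triples failing the scope): 0.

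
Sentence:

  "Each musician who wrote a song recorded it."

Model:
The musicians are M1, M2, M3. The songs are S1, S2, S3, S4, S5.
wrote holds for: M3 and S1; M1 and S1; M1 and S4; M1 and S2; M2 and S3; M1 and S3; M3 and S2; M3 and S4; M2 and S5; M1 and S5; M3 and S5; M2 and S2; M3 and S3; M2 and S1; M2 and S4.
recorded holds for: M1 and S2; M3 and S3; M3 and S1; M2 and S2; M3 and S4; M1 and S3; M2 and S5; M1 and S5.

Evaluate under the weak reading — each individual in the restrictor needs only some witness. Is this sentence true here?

"it" takes "a song" as antecedent — a donkey pronoun bound across the clause boundary.
Weak reading: every musician m with some wrote-song has at least one wrote-song s such that recorded(m,s).
Per musician: M1:✓  M2:✓  M3:✓
Every musician in the restrictor has a witness.

True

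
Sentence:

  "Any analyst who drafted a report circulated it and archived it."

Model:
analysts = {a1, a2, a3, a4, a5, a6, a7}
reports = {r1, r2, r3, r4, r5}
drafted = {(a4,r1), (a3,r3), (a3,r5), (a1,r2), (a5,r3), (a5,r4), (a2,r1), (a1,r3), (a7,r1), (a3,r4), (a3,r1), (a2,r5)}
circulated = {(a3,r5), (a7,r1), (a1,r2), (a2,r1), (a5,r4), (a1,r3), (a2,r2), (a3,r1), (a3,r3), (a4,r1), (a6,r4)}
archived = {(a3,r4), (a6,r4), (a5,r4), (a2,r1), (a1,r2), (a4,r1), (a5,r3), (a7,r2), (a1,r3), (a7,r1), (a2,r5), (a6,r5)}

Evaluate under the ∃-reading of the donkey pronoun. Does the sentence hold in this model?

"it" takes "a report" as antecedent — a donkey pronoun bound across the clause boundary.
Weak reading: every analyst a with some drafted-report has at least one drafted-report r such that circulated(a,r) ∧ archived(a,r).
Per analyst: a1:✓  a2:✓  a3:✗  a4:✓  a5:✓  a7:✓
a3 has no witness among its drafted-reports.

False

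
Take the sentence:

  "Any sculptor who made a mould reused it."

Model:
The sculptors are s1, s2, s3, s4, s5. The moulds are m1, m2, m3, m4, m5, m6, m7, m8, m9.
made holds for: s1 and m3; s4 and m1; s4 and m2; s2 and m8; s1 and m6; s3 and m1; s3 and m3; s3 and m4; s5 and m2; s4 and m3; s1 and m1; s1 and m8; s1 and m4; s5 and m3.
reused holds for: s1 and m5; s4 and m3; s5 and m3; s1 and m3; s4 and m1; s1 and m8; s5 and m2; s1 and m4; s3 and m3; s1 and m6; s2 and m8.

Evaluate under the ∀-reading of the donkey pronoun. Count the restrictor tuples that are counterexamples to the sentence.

"it" takes "a mould" as antecedent — a donkey pronoun bound across the clause boundary.
Strong reading: for every (s,m) with made(s,m), reused(s,m).
Restrictor pairs: (s1,m1) ✗  (s1,m3) ✓  (s1,m4) ✓  (s1,m6) ✓  (s1,m8) ✓  (s2,m8) ✓  (s3,m1) ✗  (s3,m3) ✓  (s3,m4) ✗  (s4,m1) ✓  (s4,m2) ✗  (s4,m3) ✓  (s5,m2) ✓  (s5,m3) ✓
Counterexamples (restrictor pairs failing the scope): 4.

4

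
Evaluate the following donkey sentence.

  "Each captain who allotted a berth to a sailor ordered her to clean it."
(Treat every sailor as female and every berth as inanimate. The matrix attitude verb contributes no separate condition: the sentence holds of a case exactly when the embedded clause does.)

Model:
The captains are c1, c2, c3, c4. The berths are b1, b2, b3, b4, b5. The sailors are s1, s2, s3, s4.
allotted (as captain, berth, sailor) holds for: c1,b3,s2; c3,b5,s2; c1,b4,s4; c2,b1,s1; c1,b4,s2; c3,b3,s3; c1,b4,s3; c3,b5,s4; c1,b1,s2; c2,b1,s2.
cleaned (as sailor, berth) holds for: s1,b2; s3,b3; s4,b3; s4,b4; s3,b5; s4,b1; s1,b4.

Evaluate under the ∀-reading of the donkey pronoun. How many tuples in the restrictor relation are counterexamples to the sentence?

8

"her" takes "a sailor" as antecedent and "it" takes "a berth"; both are donkey pronouns co-varying with the restrictor.
Strong reading: for every (c,b,s) with allotted(c,b,s), cleaned(s,b).
Restrictor triples: (c1,b1,s2)→cleaned(s2,b1) ✗  (c1,b3,s2)→cleaned(s2,b3) ✗  (c1,b4,s2)→cleaned(s2,b4) ✗  (c1,b4,s3)→cleaned(s3,b4) ✗  (c1,b4,s4)→cleaned(s4,b4) ✓  (c2,b1,s1)→cleaned(s1,b1) ✗  (c2,b1,s2)→cleaned(s2,b1) ✗  (c3,b3,s3)→cleaned(s3,b3) ✓  (c3,b5,s2)→cleaned(s2,b5) ✗  (c3,b5,s4)→cleaned(s4,b5) ✗
Counterexamples (restrictor triples failing the scope): 8.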